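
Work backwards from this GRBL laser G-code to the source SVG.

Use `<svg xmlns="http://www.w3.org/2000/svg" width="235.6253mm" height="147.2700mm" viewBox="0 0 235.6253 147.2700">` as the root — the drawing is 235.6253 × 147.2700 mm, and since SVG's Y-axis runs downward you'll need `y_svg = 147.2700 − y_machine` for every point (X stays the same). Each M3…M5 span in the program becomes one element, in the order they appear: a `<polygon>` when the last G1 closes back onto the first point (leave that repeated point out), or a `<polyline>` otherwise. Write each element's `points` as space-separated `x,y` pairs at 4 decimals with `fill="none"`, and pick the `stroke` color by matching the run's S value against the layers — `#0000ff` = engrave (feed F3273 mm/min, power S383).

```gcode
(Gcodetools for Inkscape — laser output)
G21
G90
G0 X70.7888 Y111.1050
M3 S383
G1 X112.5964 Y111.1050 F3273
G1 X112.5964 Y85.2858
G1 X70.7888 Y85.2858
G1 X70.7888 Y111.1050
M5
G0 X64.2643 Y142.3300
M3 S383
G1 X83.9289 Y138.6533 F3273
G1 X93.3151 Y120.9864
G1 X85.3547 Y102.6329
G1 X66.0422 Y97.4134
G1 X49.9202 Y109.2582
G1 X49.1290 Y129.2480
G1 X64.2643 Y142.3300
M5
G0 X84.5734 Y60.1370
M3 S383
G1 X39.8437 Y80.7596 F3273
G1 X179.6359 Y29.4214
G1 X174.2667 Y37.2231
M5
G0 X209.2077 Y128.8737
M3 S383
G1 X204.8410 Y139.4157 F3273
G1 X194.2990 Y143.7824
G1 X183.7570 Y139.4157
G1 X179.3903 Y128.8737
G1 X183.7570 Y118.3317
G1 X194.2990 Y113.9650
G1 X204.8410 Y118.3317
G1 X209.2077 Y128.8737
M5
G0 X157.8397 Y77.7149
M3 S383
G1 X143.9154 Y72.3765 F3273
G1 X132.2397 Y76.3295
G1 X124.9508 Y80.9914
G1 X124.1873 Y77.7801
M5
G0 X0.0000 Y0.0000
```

Each laser-on run becomes one SVG element. Flip Y back into SVG space with y_svg = 147.2700 − y_machine. Every run uses S383, so all elements get stroke `#0000ff` (engrave).

Run 1: The run returns to its start, so emit a `<polygon>` with points (Y-flipped): 70.7888,36.1650 112.5964,36.1650 112.5964,61.9842 70.7888,61.9842.

Run 2: The run returns to its start, so emit a `<polygon>` with points (Y-flipped): 64.2643,4.9400 83.9289,8.6167 93.3151,26.2836 85.3547,44.6371 66.0422,49.8566 49.9202,38.0118 49.1290,18.0220.

Run 3: The run is open, so emit a `<polyline>` with points (Y-flipped): 84.5734,87.1330 39.8437,66.5104 179.6359,117.8486 174.2667,110.0469.

Run 4: The run returns to its start, so emit a `<polygon>` with points (Y-flipped): 209.2077,18.3963 204.8410,7.8543 194.2990,3.4876 183.7570,7.8543 179.3903,18.3963 183.7570,28.9383 194.2990,33.3050 204.8410,28.9383.

Run 5: The run is open, so emit a `<polyline>` with points (Y-flipped): 157.8397,69.5551 143.9154,74.8935 132.2397,70.9405 124.9508,66.2786 124.1873,69.4899.

<svg xmlns="http://www.w3.org/2000/svg" width="235.6253mm" height="147.2700mm" viewBox="0 0 235.6253 147.2700">
  <polygon points="70.7888,36.1650 112.5964,36.1650 112.5964,61.9842 70.7888,61.9842" fill="none" stroke="#0000ff"/>
  <polygon points="64.2643,4.9400 83.9289,8.6167 93.3151,26.2836 85.3547,44.6371 66.0422,49.8566 49.9202,38.0118 49.1290,18.0220" fill="none" stroke="#0000ff"/>
  <polyline points="84.5734,87.1330 39.8437,66.5104 179.6359,117.8486 174.2667,110.0469" fill="none" stroke="#0000ff"/>
  <polygon points="209.2077,18.3963 204.8410,7.8543 194.2990,3.4876 183.7570,7.8543 179.3903,18.3963 183.7570,28.9383 194.2990,33.3050 204.8410,28.9383" fill="none" stroke="#0000ff"/>
  <polyline points="157.8397,69.5551 143.9154,74.8935 132.2397,70.9405 124.9508,66.2786 124.1873,69.4899" fill="none" stroke="#0000ff"/>
</svg>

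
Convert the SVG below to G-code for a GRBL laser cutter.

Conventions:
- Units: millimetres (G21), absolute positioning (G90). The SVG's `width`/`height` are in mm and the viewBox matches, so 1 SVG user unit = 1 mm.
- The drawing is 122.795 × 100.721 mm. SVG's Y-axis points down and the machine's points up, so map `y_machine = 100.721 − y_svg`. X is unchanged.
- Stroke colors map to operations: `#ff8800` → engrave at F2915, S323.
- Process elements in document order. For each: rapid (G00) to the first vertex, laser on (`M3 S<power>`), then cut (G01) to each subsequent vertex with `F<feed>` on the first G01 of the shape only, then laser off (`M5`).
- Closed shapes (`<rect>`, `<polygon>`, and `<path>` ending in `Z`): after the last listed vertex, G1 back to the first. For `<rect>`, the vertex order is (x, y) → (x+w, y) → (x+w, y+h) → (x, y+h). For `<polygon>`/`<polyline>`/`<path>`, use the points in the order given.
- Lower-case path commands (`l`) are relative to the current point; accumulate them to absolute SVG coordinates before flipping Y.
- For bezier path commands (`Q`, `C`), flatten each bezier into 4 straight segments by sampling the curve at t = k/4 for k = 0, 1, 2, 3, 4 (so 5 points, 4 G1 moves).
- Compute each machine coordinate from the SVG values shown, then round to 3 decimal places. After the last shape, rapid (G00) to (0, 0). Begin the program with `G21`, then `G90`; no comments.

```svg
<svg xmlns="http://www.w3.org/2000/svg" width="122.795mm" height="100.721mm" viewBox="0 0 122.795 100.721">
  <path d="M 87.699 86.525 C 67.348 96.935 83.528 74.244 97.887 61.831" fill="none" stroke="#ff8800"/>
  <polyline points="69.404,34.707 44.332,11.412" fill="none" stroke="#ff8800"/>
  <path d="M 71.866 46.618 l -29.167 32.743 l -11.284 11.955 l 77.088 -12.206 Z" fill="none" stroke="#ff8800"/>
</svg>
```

G21
G90
G00 X87.699 Y14.196
M3 S323
G01 X78.686 Y11.917 F2915
G01 X79.777 Y17.984
G01 X87.376 Y28.331
G01 X97.887 Y38.890
M5
G00 X69.404 Y66.014
M3 S323
G01 X44.332 Y89.309 F2915
M5
G00 X71.866 Y54.103
M3 S323
G01 X42.699 Y21.360 F2915
G01 X31.415 Y9.405
G01 X108.503 Y21.611
G01 X71.866 Y54.103
M5
G00 X0.000 Y0.000

Since the viewBox matches the mm dimensions, user units are millimetres directly. The only transform is the Y-flip y_m = 100.721 − y_svg.

Shape 1 is a cubic bezier drawn with `<path>`. Its stroke #ff8800 means engrave at S323, F2915. After flipping Y the toolpath is (87.699,14.196) → (78.686,11.917) → (79.777,17.984) → (87.376,28.331) → (97.887,38.890).

Shape 2 is a line segment drawn with `<polyline>`. Its stroke #ff8800 means engrave at S323, F2915. After flipping Y the toolpath is (69.404,66.014) → (44.332,89.309).

Shape 3 is a closed polygon drawn with `<path>`. Its stroke #ff8800 means engrave at S323, F2915. After flipping Y the toolpath is (71.866,54.103) → (42.699,21.360) → (31.415,9.405) → (108.503,21.611) → (71.866,54.103), returning to the start.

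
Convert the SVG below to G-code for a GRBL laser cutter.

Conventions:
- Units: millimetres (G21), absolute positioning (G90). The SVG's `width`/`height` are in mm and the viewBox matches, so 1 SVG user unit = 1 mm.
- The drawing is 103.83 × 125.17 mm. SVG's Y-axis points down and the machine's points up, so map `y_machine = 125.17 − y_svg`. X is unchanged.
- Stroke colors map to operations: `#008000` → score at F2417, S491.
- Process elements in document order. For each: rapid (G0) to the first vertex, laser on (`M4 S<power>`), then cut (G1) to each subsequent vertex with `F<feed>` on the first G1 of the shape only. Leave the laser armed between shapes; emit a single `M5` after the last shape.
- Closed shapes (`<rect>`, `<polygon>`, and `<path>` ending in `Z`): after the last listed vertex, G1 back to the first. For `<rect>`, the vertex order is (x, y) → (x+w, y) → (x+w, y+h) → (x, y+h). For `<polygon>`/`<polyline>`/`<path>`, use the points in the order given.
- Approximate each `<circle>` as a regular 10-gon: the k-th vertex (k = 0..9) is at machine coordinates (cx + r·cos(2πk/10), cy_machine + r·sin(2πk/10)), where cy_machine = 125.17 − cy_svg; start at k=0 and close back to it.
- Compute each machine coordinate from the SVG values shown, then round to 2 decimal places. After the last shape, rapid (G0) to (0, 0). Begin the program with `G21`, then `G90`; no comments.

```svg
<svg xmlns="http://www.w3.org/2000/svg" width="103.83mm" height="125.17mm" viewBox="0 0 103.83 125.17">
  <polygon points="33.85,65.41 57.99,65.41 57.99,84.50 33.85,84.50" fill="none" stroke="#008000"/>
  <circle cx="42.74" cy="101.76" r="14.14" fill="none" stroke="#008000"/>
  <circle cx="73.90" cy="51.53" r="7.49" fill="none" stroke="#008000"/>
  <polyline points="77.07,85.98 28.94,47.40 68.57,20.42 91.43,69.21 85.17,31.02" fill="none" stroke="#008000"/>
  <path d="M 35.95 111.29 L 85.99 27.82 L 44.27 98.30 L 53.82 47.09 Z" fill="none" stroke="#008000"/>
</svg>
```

G21
G90
G0 X33.85 Y59.76
M4 S491
G1 X57.99 Y59.76 F2417
G1 X57.99 Y40.67
G1 X33.85 Y40.67
G1 X33.85 Y59.76
G0 X56.88 Y23.41
M4 S491
G1 X54.18 Y31.72 F2417
G1 X47.11 Y36.86
G1 X38.37 Y36.86
G1 X31.30 Y31.72
G1 X28.60 Y23.41
G1 X31.30 Y15.10
G1 X38.37 Y9.96
G1 X47.11 Y9.96
G1 X54.18 Y15.10
G1 X56.88 Y23.41
G0 X81.39 Y73.64
M4 S491
G1 X79.96 Y78.04 F2417
G1 X76.21 Y80.76
G1 X71.59 Y80.76
G1 X67.84 Y78.04
G1 X66.41 Y73.64
G1 X67.84 Y69.24
G1 X71.59 Y66.52
G1 X76.21 Y66.52
G1 X79.96 Y69.24
G1 X81.39 Y73.64
G0 X77.07 Y39.19
M4 S491
G1 X28.94 Y77.77 F2417
G1 X68.57 Y104.75
G1 X91.43 Y55.96
G1 X85.17 Y94.15
G0 X35.95 Y13.88
M4 S491
G1 X85.99 Y97.35 F2417
G1 X44.27 Y26.87
G1 X53.82 Y78.08
G1 X35.95 Y13.88
M5
G0 X0.00 Y0.00

Since the viewBox matches the mm dimensions, user units are millimetres directly. The only transform is the Y-flip y_m = 125.17 − y_svg.

Shape 1 is a rectangle drawn with `<polygon>`. Its stroke #008000 means score at S491, F2417. After flipping Y the toolpath is (33.85,59.76) → (57.99,59.76) → (57.99,40.67) → (33.85,40.67) → (33.85,59.76), returning to the start.

Shape 2 is a circle drawn with `<circle>`. Its stroke #008000 means score at S491, F2417. After flipping Y the toolpath is (56.88,23.41) → (54.18,31.72) → (47.11,36.86) → (38.37,36.86) → (31.30,31.72) → (28.60,23.41) → (31.30,15.10) → (38.37,9.96) → (47.11,9.96) → (54.18,15.10) → (56.88,23.41), returning to the start.

Shape 3 is a circle drawn with `<circle>`. Its stroke #008000 means score at S491, F2417. After flipping Y the toolpath is (81.39,73.64) → (79.96,78.04) → (76.21,80.76) → (71.59,80.76) → (67.84,78.04) → (66.41,73.64) → (67.84,69.24) → (71.59,66.52) → (76.21,66.52) → (79.96,69.24) → (81.39,73.64), returning to the start.

Shape 4 is a open polyline drawn with `<polyline>`. Its stroke #008000 means score at S491, F2417. After flipping Y the toolpath is (77.07,39.19) → (28.94,77.77) → (68.57,104.75) → (91.43,55.96) → (85.17,94.15).

Shape 5 is a closed polygon drawn with `<path>`. Its stroke #008000 means score at S491, F2417. After flipping Y the toolpath is (35.95,13.88) → (85.99,97.35) → (44.27,26.87) → (53.82,78.08) → (35.95,13.88), returning to the start.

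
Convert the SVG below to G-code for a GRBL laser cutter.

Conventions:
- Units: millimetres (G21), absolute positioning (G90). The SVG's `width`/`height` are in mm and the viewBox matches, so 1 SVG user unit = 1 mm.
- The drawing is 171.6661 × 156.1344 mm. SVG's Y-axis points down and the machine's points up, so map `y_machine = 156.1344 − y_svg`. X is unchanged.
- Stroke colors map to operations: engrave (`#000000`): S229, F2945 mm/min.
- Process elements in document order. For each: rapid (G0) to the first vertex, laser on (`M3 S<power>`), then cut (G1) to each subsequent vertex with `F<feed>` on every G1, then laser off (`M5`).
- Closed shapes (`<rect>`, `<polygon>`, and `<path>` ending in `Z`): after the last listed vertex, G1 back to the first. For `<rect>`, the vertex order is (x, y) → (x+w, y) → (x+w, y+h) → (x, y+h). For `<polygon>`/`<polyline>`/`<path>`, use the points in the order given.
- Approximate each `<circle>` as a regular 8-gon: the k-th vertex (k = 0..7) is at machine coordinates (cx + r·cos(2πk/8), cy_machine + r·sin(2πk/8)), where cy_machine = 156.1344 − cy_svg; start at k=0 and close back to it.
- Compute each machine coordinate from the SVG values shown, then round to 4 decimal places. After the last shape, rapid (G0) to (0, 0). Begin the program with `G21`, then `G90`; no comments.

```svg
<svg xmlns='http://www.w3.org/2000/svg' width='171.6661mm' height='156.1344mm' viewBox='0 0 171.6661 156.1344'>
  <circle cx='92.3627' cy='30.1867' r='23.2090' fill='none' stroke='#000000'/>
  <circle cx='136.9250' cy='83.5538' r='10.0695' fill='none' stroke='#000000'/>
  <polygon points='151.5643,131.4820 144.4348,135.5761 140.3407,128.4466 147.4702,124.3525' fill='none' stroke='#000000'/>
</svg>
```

Since the viewBox matches the mm dimensions, user units are millimetres directly. The only transform is the Y-flip y_m = 156.1344 − y_svg.

Shape 1 is a circle drawn with `<circle>`. Its stroke #000000 means engrave at S229, F2945. After flipping Y the toolpath is (115.5717,125.9477) → (108.7739,142.3589) → (92.3627,149.1567) → (75.9515,142.3589) → (69.1537,125.9477) → (75.9515,109.5365) → (92.3627,102.7387) → (108.7739,109.5365) → (115.5717,125.9477), returning to the start.

Shape 2 is a circle drawn with `<circle>`. Its stroke #000000 means engrave at S229, F2945. After flipping Y the toolpath is (146.9945,72.5806) → (144.0452,79.7008) → (136.9250,82.6501) → (129.8048,79.7008) → (126.8555,72.5806) → (129.8048,65.4604) → (136.9250,62.5111) → (144.0452,65.4604) → (146.9945,72.5806), returning to the start.

Shape 3 is a regular polygon drawn with `<polygon>`. Its stroke #000000 means engrave at S229, F2945. After flipping Y the toolpath is (151.5643,24.6524) → (144.4348,20.5583) → (140.3407,27.6878) → (147.4702,31.7819) → (151.5643,24.6524), returning to the start.

G21
G90
G0 X115.5717 Y125.9477
M3 S229
G1 X108.7739 Y142.3589 F2945
G1 X92.3627 Y149.1567 F2945
G1 X75.9515 Y142.3589 F2945
G1 X69.1537 Y125.9477 F2945
G1 X75.9515 Y109.5365 F2945
G1 X92.3627 Y102.7387 F2945
G1 X108.7739 Y109.5365 F2945
G1 X115.5717 Y125.9477 F2945
M5
G0 X146.9945 Y72.5806
M3 S229
G1 X144.0452 Y79.7008 F2945
G1 X136.9250 Y82.6501 F2945
G1 X129.8048 Y79.7008 F2945
G1 X126.8555 Y72.5806 F2945
G1 X129.8048 Y65.4604 F2945
G1 X136.9250 Y62.5111 F2945
G1 X144.0452 Y65.4604 F2945
G1 X146.9945 Y72.5806 F2945
M5
G0 X151.5643 Y24.6524
M3 S229
G1 X144.4348 Y20.5583 F2945
G1 X140.3407 Y27.6878 F2945
G1 X147.4702 Y31.7819 F2945
G1 X151.5643 Y24.6524 F2945
M5
G0 X0.0000 Y0.0000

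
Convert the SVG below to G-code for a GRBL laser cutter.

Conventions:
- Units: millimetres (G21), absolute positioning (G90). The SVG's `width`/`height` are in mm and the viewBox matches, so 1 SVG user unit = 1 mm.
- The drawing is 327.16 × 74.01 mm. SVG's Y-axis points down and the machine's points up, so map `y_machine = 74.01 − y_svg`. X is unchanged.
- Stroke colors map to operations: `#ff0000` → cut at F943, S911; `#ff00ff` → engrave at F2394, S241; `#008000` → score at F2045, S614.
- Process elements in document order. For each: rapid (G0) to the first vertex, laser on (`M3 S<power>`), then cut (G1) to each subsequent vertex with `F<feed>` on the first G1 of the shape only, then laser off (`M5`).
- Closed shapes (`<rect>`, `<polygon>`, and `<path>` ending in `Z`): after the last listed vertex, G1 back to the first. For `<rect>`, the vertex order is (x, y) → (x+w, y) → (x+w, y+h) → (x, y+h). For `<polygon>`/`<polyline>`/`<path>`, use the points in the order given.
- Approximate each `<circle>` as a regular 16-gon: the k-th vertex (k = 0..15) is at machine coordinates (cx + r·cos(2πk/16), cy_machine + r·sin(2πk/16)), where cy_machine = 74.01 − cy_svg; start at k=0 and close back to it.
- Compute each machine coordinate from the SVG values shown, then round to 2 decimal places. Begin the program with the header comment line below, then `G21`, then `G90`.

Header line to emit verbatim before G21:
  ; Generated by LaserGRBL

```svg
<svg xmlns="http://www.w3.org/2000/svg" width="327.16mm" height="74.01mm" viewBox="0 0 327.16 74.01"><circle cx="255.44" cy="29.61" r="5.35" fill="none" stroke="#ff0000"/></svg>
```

; Generated by LaserGRBL
G21
G90
G0 X260.79 Y44.40
M3 S911
G1 X260.38 Y46.45 F943
G1 X259.22 Y48.18
G1 X257.49 Y49.34
G1 X255.44 Y49.75
G1 X253.39 Y49.34
G1 X251.66 Y48.18
G1 X250.50 Y46.45
G1 X250.09 Y44.40
G1 X250.50 Y42.35
G1 X251.66 Y40.62
G1 X253.39 Y39.46
G1 X255.44 Y39.05
G1 X257.49 Y39.46
G1 X259.22 Y40.62
G1 X260.38 Y42.35
G1 X260.79 Y44.40
M5

viewBox `0 0 327.16 74.01` with mm width/height → 1 unit = 1 mm. Flip: y_m = 74.01 − y_svg.

**Shape 1** — `<circle>` circle, stroke `#ff0000` → cut (S911, F943). Machine vertices: (260.79,44.40) → (260.38,46.45) → (259.22,48.18) → (257.49,49.34) → (255.44,49.75) → (253.39,49.34) → (251.66,48.18) → (250.50,46.45) → (250.09,44.40) → (250.50,42.35) → (251.66,40.62) → (253.39,39.46) → (255.44,39.05) → (257.49,39.46) → (259.22,40.62) → (260.38,42.35) → (260.79,44.40). Closed: final G1 returns to the first vertex.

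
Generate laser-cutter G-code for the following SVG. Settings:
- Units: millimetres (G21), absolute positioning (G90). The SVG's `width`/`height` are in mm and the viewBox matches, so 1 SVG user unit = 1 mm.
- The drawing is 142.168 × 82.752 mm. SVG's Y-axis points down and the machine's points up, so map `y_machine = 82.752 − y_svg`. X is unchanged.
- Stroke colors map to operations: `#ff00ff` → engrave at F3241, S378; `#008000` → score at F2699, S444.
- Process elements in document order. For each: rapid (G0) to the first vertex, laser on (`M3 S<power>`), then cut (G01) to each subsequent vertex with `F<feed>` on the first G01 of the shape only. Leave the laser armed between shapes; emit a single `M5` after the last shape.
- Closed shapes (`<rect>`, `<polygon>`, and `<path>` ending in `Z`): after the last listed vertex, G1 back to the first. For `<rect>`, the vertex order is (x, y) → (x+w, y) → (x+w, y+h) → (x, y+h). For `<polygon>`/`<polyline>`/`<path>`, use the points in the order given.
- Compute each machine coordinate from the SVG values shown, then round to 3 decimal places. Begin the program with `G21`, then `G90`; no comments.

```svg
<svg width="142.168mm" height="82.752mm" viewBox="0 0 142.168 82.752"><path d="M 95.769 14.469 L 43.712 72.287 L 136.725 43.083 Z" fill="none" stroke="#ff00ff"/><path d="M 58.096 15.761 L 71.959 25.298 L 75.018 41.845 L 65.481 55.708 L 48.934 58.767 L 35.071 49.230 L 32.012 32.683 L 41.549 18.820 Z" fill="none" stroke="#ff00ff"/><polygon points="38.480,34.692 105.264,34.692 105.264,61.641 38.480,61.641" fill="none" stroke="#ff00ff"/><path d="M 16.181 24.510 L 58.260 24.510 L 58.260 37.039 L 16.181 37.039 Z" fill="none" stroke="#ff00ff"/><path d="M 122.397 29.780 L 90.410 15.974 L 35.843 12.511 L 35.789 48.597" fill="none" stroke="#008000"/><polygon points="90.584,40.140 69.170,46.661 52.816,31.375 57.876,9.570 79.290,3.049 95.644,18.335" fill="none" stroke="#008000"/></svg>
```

1 u = 1 mm; y_m = 82.752 − y.

[1] `<path>` closed polygon, #ff00ff→engrave S378 F3241: (95.769,68.283) → (43.712,10.465) → (136.725,39.669) → (95.769,68.283) (closed)

[2] `<path>` regular polygon, #ff00ff→engrave S378 F3241: (58.096,66.991) → (71.959,57.454) → (75.018,40.907) → (65.481,27.044) → (48.934,23.985) → (35.071,33.522) → (32.012,50.069) → (41.549,63.932) → (58.096,66.991) (closed)

[3] `<polygon>` rectangle, #ff00ff→engrave S378 F3241: (38.480,48.060) → (105.264,48.060) → (105.264,21.111) → (38.480,21.111) → (38.480,48.060) (closed)

[4] `<path>` rectangle, #ff00ff→engrave S378 F3241: (16.181,58.242) → (58.260,58.242) → (58.260,45.713) → (16.181,45.713) → (16.181,58.242) (closed)

[5] `<path>` open polyline, #008000→score S444 F2699: (122.397,52.972) → (90.410,66.778) → (35.843,70.241) → (35.789,34.155)

[6] `<polygon>` regular polygon, #008000→score S444 F2699: (90.584,42.612) → (69.170,36.091) → (52.816,51.377) → (57.876,73.182) → (79.290,79.703) → (95.644,64.417) → (90.584,42.612) (closed)

G21
G90
G0 X95.769 Y68.283
M3 S378
G01 X43.712 Y10.465 F3241
G01 X136.725 Y39.669
G01 X95.769 Y68.283
G0 X58.096 Y66.991
M3 S378
G01 X71.959 Y57.454 F3241
G01 X75.018 Y40.907
G01 X65.481 Y27.044
G01 X48.934 Y23.985
G01 X35.071 Y33.522
G01 X32.012 Y50.069
G01 X41.549 Y63.932
G01 X58.096 Y66.991
G0 X38.480 Y48.060
M3 S378
G01 X105.264 Y48.060 F3241
G01 X105.264 Y21.111
G01 X38.480 Y21.111
G01 X38.480 Y48.060
G0 X16.181 Y58.242
M3 S378
G01 X58.260 Y58.242 F3241
G01 X58.260 Y45.713
G01 X16.181 Y45.713
G01 X16.181 Y58.242
G0 X122.397 Y52.972
M3 S444
G01 X90.410 Y66.778 F2699
G01 X35.843 Y70.241
G01 X35.789 Y34.155
G0 X90.584 Y42.612
M3 S444
G01 X69.170 Y36.091 F2699
G01 X52.816 Y51.377
G01 X57.876 Y73.182
G01 X79.290 Y79.703
G01 X95.644 Y64.417
G01 X90.584 Y42.612
M5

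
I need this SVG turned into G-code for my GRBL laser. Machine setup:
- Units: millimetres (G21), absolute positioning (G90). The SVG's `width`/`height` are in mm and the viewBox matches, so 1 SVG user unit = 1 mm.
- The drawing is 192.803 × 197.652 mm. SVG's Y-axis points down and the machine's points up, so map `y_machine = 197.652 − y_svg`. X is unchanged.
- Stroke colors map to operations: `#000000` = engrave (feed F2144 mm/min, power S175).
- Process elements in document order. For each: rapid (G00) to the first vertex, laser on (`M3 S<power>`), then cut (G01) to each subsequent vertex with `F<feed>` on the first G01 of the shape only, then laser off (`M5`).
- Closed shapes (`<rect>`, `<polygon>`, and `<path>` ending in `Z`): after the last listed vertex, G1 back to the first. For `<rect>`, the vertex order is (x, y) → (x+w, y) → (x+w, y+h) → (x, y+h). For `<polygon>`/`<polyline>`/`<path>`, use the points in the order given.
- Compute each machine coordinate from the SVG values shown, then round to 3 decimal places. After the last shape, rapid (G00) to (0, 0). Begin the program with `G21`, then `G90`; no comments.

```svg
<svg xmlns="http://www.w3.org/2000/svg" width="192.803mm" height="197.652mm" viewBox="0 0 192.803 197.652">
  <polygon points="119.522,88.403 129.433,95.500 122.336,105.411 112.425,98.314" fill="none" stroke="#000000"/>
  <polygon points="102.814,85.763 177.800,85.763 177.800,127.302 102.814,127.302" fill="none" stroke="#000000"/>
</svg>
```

G21
G90
G00 X119.522 Y109.249
M3 S175
G01 X129.433 Y102.152 F2144
G01 X122.336 Y92.241
G01 X112.425 Y99.338
G01 X119.522 Y109.249
M5
G00 X102.814 Y111.889
M3 S175
G01 X177.800 Y111.889 F2144
G01 X177.800 Y70.350
G01 X102.814 Y70.350
G01 X102.814 Y111.889
M5
G00 X0.000 Y0.000

Since the viewBox matches the mm dimensions, user units are millimetres directly. The only transform is the Y-flip y_m = 197.652 − y_svg.

Shape 1 is a regular polygon drawn with `<polygon>`. Its stroke #000000 means engrave at S175, F2144. After flipping Y the toolpath is (119.522,109.249) → (129.433,102.152) → (122.336,92.241) → (112.425,99.338) → (119.522,109.249), returning to the start.

Shape 2 is a rectangle drawn with `<polygon>`. Its stroke #000000 means engrave at S175, F2144. After flipping Y the toolpath is (102.814,111.889) → (177.800,111.889) → (177.800,70.350) → (102.814,70.350) → (102.814,111.889), returning to the start.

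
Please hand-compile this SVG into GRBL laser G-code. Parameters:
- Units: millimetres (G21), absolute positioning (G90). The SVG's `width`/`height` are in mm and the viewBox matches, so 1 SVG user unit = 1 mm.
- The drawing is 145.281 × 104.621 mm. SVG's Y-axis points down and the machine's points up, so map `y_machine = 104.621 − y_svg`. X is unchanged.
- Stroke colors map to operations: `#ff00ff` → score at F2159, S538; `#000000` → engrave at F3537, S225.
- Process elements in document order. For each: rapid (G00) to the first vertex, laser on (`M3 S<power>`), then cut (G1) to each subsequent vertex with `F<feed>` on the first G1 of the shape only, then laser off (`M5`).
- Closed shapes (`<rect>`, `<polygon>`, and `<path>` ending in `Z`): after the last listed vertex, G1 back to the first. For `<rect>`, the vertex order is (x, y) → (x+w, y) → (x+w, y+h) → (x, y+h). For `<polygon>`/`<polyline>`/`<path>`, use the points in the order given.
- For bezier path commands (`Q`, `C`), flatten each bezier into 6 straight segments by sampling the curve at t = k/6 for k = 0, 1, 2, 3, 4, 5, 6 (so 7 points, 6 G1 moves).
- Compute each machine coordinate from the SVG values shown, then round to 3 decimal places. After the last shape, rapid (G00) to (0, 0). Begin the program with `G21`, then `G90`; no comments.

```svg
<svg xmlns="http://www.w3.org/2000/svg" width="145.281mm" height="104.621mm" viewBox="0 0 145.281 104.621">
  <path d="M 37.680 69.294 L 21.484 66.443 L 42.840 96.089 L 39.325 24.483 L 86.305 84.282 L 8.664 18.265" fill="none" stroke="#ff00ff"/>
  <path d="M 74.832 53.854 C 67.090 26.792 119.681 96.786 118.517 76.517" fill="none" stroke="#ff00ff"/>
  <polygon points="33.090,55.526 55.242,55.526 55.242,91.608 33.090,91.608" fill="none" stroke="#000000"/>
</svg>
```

1 u = 1 mm; y_m = 104.621 − y.

[1] `<path>` open polyline, #ff00ff→score S538 F2159: (37.680,35.327) → (21.484,38.178) → (42.840,8.532) → (39.325,80.138) → (86.305,20.339) → (8.664,86.356)

[2] `<path>` cubic bezier, #ff00ff→score S538 F2159: (74.832,50.767) → (75.461,57.077) → (82.976,52.415) → (94.208,41.983) → (105.988,30.985) → (115.148,24.624) → (118.517,28.104)

[3] `<polygon>` rectangle, #000000→engrave S225 F3537: (33.090,49.095) → (55.242,49.095) → (55.242,13.013) → (33.090,13.013) → (33.090,49.095) (closed)

G21
G90
G00 X37.680 Y35.327
M3 S538
G1 X21.484 Y38.178 F2159
G1 X42.840 Y8.532
G1 X39.325 Y80.138
G1 X86.305 Y20.339
G1 X8.664 Y86.356
M5
G00 X74.832 Y50.767
M3 S538
G1 X75.461 Y57.077 F2159
G1 X82.976 Y52.415
G1 X94.208 Y41.983
G1 X105.988 Y30.985
G1 X115.148 Y24.624
G1 X118.517 Y28.104
M5
G00 X33.090 Y49.095
M3 S225
G1 X55.242 Y49.095 F3537
G1 X55.242 Y13.013
G1 X33.090 Y13.013
G1 X33.090 Y49.095
M5
G00 X0.000 Y0.000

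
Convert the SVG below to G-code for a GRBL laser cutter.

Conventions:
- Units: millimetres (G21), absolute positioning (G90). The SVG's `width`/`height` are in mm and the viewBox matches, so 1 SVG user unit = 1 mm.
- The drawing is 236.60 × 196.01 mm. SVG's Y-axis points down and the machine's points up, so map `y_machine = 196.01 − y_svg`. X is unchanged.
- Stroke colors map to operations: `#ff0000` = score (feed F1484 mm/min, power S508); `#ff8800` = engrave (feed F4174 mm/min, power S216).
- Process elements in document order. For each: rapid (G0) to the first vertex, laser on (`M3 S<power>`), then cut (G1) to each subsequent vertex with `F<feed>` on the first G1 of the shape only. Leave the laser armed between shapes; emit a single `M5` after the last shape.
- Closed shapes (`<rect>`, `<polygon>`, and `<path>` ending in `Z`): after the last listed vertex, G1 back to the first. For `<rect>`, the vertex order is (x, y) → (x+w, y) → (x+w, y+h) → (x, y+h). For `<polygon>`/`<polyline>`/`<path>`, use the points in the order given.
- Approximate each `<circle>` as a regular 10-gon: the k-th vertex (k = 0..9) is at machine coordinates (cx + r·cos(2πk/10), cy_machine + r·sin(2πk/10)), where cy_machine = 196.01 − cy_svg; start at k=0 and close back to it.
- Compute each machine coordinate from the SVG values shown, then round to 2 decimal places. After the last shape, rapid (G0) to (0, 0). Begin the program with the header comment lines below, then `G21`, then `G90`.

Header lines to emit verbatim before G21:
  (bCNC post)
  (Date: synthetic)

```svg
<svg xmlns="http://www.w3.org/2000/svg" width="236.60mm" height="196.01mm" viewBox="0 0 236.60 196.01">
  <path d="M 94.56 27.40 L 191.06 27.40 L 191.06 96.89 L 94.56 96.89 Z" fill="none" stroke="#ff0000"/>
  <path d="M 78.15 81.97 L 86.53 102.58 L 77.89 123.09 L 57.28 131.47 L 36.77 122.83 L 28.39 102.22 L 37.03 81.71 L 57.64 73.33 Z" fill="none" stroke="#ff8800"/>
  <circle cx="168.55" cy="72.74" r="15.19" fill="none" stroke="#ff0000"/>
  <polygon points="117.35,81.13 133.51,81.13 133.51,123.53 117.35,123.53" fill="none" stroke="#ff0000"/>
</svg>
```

1 u = 1 mm; y_m = 196.01 − y.

[1] `<path>` rectangle, #ff0000→score S508 F1484: (94.56,168.61) → (191.06,168.61) → (191.06,99.12) → (94.56,99.12) → (94.56,168.61) (closed)

[2] `<path>` regular polygon, #ff8800→engrave S216 F4174: (78.15,114.04) → (86.53,93.43) → (77.89,72.92) → (57.28,64.54) → (36.77,73.18) → (28.39,93.79) → (37.03,114.30) → (57.64,122.68) → (78.15,114.04) (closed)

[3] `<circle>` circle, #ff0000→score S508 F1484: (183.74,123.27) → (180.84,132.20) → (173.24,137.72) → (163.86,137.72) → (156.26,132.20) → (153.36,123.27) → (156.26,114.34) → (163.86,108.82) → (173.24,108.82) → (180.84,114.34) → (183.74,123.27) (closed)

[4] `<polygon>` rectangle, #ff0000→score S508 F1484: (117.35,114.88) → (133.51,114.88) → (133.51,72.48) → (117.35,72.48) → (117.35,114.88) (closed)

(bCNC post)
(Date: synthetic)
G21
G90
G0 X94.56 Y168.61
M3 S508
G1 X191.06 Y168.61 F1484
G1 X191.06 Y99.12
G1 X94.56 Y99.12
G1 X94.56 Y168.61
G0 X78.15 Y114.04
M3 S216
G1 X86.53 Y93.43 F4174
G1 X77.89 Y72.92
G1 X57.28 Y64.54
G1 X36.77 Y73.18
G1 X28.39 Y93.79
G1 X37.03 Y114.30
G1 X57.64 Y122.68
G1 X78.15 Y114.04
G0 X183.74 Y123.27
M3 S508
G1 X180.84 Y132.20 F1484
G1 X173.24 Y137.72
G1 X163.86 Y137.72
G1 X156.26 Y132.20
G1 X153.36 Y123.27
G1 X156.26 Y114.34
G1 X163.86 Y108.82
G1 X173.24 Y108.82
G1 X180.84 Y114.34
G1 X183.74 Y123.27
G0 X117.35 Y114.88
M3 S508
G1 X133.51 Y114.88 F1484
G1 X133.51 Y72.48
G1 X117.35 Y72.48
G1 X117.35 Y114.88
M5
G0 X0.00 Y0.00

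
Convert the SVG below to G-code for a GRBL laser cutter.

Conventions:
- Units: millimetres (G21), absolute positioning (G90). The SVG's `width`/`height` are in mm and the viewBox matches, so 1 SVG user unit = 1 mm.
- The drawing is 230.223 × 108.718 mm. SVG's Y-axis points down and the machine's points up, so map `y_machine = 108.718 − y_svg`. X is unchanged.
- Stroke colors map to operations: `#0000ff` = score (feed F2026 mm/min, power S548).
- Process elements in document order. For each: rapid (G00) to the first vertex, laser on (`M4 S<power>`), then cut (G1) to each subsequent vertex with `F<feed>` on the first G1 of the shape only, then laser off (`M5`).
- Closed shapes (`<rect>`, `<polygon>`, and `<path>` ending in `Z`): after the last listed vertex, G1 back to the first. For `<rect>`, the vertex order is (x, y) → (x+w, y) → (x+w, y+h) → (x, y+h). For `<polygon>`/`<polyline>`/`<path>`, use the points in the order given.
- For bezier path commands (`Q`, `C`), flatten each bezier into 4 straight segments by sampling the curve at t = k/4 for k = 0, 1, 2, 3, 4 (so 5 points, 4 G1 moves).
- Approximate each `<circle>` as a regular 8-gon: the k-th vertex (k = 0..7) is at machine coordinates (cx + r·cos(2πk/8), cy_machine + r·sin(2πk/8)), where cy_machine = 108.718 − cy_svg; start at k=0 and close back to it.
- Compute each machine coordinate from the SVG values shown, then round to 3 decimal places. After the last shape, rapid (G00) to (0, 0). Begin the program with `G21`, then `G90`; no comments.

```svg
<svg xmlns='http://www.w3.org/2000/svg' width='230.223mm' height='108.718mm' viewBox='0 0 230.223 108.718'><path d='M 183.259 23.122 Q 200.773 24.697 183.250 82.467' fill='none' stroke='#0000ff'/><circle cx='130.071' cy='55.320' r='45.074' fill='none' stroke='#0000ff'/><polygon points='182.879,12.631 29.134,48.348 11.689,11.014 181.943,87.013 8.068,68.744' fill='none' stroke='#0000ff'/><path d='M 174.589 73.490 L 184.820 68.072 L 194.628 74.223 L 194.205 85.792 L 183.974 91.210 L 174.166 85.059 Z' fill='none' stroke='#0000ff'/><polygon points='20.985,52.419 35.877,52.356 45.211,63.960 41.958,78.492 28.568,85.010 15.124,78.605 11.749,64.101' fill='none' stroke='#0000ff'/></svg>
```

G21
G90
G00 X183.259 Y85.596
M4 S548
G1 X189.826 Y81.296 F2026
G1 X192.014 Y69.972
G1 X189.822 Y51.624
G1 X183.250 Y26.251
M5
G00 X175.145 Y53.398
M4 S548
G1 X161.943 Y85.270 F2026
G1 X130.071 Y98.472
G1 X98.199 Y85.270
G1 X84.997 Y53.398
G1 X98.199 Y21.526
G1 X130.071 Y8.324
G1 X161.943 Y21.526
G1 X175.145 Y53.398
M5
G00 X182.879 Y96.087
M4 S548
G1 X29.134 Y60.370 F2026
G1 X11.689 Y97.704
G1 X181.943 Y21.705
G1 X8.068 Y39.974
G1 X182.879 Y96.087
M5
G00 X174.589 Y35.228
M4 S548
G1 X184.820 Y40.646 F2026
G1 X194.628 Y34.495
G1 X194.205 Y22.926
G1 X183.974 Y17.508
G1 X174.166 Y23.659
G1 X174.589 Y35.228
M5
G00 X20.985 Y56.299
M4 S548
G1 X35.877 Y56.362 F2026
G1 X45.211 Y44.758
G1 X41.958 Y30.226
G1 X28.568 Y23.708
G1 X15.124 Y30.113
G1 X11.749 Y44.617
G1 X20.985 Y56.299
M5
G00 X0.000 Y0.000

viewBox `0 0 230.223 108.718` with mm width/height → 1 unit = 1 mm. Flip: y_m = 108.718 − y_svg.

**Shape 1** — `<path>` quadratic bezier, stroke `#0000ff` → score (S548, F2026). Control points (SVG): P0=(183.259,23.122), P1=(200.773,24.697), P2=(183.250,82.467); sampled at t=k/4. Machine vertices: (183.259,85.596) → (189.826,81.296) → (192.014,69.972) → (189.822,51.624) → (183.250,26.251). Open path.

**Shape 2** — `<circle>` circle, stroke `#0000ff` → score (S548, F2026). Machine vertices: (175.145,53.398) → (161.943,85.270) → (130.071,98.472) → (98.199,85.270) → (84.997,53.398) → (98.199,21.526) → (130.071,8.324) → (161.943,21.526) → (175.145,53.398). Closed: final G1 returns to the first vertex.

**Shape 3** — `<polygon>` closed polygon, stroke `#0000ff` → score (S548, F2026). Machine vertices: (182.879,96.087) → (29.134,60.370) → (11.689,97.704) → (181.943,21.705) → (8.068,39.974) → (182.879,96.087). Closed: final G1 returns to the first vertex.

**Shape 4** — `<path>` regular polygon, stroke `#0000ff` → score (S548, F2026). Machine vertices: (174.589,35.228) → (184.820,40.646) → (194.628,34.495) → (194.205,22.926) → (183.974,17.508) → (174.166,23.659) → (174.589,35.228). Closed: final G1 returns to the first vertex.

**Shape 5** — `<polygon>` regular polygon, stroke `#0000ff` → score (S548, F2026). Machine vertices: (20.985,56.299) → (35.877,56.362) → (45.211,44.758) → (41.958,30.226) → (28.568,23.708) → (15.124,30.113) → (11.749,44.617) → (20.985,56.299). Closed: final G1 returns to the first vertex.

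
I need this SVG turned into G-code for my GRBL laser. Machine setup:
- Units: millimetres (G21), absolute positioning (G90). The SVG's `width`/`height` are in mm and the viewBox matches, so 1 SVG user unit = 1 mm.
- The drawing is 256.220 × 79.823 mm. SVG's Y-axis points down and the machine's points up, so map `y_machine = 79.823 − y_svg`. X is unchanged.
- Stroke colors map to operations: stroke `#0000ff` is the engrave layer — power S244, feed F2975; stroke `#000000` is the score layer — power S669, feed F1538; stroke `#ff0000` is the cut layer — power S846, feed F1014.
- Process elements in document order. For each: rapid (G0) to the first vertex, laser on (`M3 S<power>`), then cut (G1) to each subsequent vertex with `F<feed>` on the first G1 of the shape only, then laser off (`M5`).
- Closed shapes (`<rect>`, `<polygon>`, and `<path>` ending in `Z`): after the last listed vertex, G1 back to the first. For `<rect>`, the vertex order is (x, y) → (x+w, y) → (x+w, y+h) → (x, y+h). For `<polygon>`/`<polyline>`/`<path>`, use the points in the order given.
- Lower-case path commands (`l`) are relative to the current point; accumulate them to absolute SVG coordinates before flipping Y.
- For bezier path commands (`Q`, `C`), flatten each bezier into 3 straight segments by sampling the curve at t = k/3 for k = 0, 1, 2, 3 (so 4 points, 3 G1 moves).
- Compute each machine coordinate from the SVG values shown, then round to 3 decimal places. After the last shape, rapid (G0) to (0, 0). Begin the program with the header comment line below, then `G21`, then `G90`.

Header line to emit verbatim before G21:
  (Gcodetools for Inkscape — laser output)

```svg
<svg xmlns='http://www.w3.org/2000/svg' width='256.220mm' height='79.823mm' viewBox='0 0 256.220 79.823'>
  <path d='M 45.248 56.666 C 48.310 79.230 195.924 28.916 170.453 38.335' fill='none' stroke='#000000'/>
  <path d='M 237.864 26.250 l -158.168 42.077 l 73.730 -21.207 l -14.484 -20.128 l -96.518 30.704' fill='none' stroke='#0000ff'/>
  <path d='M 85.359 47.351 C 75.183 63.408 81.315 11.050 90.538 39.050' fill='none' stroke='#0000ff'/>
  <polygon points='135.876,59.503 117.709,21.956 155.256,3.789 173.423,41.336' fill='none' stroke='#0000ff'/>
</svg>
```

1 u = 1 mm; y_m = 79.823 − y.

[1] `<path>` cubic bezier, #000000→score S669 F1538: (45.248,23.157) → (84.730,19.974) → (149.993,35.908) → (170.453,41.488)

[2] `<path>` open polyline, #0000ff→engrave S244 F2975: (237.864,53.573) → (79.696,11.496) → (153.426,32.703) → (138.942,52.831) → (42.424,22.127)

[3] `<path>` cubic bezier, #0000ff→engrave S244 F2975: (85.359,32.472) → (80.129,33.710) → (82.835,47.497) → (90.538,40.773)

[4] `<polygon>` regular polygon, #0000ff→engrave S244 F2975: (135.876,20.320) → (117.709,57.867) → (155.256,76.034) → (173.423,38.487) → (135.876,20.320) (closed)

(Gcodetools for Inkscape — laser output)
G21
G90
G0 X45.248 Y23.157
M3 S669
G1 X84.730 Y19.974 F1538
G1 X149.993 Y35.908
G1 X170.453 Y41.488
M5
G0 X237.864 Y53.573
M3 S244
G1 X79.696 Y11.496 F2975
G1 X153.426 Y32.703
G1 X138.942 Y52.831
G1 X42.424 Y22.127
M5
G0 X85.359 Y32.472
M3 S244
G1 X80.129 Y33.710 F2975
G1 X82.835 Y47.497
G1 X90.538 Y40.773
M5
G0 X135.876 Y20.320
M3 S244
G1 X117.709 Y57.867 F2975
G1 X155.256 Y76.034
G1 X173.423 Y38.487
G1 X135.876 Y20.320
M5
G0 X0.000 Y0.000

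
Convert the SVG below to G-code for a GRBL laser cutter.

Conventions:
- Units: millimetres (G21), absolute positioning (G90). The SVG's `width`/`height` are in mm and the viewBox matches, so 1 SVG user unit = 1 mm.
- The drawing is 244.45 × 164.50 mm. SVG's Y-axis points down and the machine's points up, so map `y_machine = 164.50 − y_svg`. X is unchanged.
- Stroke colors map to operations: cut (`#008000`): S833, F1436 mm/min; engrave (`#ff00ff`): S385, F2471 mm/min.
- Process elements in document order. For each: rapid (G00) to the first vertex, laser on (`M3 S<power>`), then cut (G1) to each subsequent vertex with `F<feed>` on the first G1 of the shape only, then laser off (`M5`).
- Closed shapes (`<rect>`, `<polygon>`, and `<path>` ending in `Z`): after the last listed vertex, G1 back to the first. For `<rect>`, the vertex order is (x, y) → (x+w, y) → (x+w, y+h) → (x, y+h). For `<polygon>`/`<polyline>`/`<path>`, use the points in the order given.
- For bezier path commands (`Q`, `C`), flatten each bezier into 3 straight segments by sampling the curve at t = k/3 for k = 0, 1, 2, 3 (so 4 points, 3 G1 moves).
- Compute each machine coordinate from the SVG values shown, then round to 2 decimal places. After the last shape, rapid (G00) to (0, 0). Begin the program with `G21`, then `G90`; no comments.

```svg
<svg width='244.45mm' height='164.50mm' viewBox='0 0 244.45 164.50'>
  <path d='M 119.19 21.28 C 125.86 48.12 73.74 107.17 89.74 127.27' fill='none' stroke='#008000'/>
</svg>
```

Since the viewBox matches the mm dimensions, user units are millimetres directly. The only transform is the Y-flip y_m = 164.50 − y_svg.

Shape 1 is a cubic bezier drawn with `<path>`. Its stroke #008000 means cut at S833, F1436. After flipping Y the toolpath is (119.19,143.22) → (110.96,108.28) → (91.75,67.68) → (89.74,37.23).

G21
G90
G00 X119.19 Y143.22
M3 S833
G1 X110.96 Y108.28 F1436
G1 X91.75 Y67.68
G1 X89.74 Y37.23
M5
G00 X0.00 Y0.00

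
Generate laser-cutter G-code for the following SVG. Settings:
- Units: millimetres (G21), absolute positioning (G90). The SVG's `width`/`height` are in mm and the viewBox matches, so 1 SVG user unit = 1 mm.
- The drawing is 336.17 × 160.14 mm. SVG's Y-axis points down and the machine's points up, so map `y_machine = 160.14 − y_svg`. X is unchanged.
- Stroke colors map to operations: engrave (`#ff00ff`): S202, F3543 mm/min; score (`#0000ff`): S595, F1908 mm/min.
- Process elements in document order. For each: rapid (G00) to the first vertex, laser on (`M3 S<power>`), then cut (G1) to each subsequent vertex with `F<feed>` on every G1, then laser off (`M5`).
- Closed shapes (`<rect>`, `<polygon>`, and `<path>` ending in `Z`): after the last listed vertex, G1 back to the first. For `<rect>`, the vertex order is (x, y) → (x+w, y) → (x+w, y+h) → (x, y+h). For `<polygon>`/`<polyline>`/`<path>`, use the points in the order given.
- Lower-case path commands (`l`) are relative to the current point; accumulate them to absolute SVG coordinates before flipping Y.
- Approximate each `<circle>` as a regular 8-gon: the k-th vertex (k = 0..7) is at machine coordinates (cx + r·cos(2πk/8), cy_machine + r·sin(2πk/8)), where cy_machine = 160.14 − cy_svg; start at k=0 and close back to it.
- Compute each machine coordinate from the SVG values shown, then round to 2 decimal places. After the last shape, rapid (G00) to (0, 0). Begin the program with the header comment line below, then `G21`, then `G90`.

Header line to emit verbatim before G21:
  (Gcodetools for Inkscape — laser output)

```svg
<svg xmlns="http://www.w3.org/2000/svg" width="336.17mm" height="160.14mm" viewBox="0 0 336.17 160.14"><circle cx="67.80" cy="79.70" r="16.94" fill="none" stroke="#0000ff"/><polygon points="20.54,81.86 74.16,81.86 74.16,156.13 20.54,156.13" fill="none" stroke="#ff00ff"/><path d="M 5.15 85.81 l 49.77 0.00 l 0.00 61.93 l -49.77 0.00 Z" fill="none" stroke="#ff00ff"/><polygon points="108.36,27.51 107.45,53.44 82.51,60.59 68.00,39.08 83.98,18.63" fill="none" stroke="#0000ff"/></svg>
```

1 u = 1 mm; y_m = 160.14 − y.

[1] `<circle>` circle, #0000ff→score S595 F1908: (84.74,80.44) → (79.78,92.42) → (67.80,97.38) → (55.82,92.42) → (50.86,80.44) → (55.82,68.46) → (67.80,63.50) → (79.78,68.46) → (84.74,80.44) (closed)

[2] `<polygon>` rectangle, #ff00ff→engrave S202 F3543: (20.54,78.28) → (74.16,78.28) → (74.16,4.01) → (20.54,4.01) → (20.54,78.28) (closed)

[3] `<path>` rectangle, #ff00ff→engrave S202 F3543: (5.15,74.33) → (54.92,74.33) → (54.92,12.40) → (5.15,12.40) → (5.15,74.33) (closed)

[4] `<polygon>` regular polygon, #0000ff→score S595 F1908: (108.36,132.63) → (107.45,106.70) → (82.51,99.55) → (68.00,121.06) → (83.98,141.51) → (108.36,132.63) (closed)

(Gcodetools for Inkscape — laser output)
G21
G90
G00 X84.74 Y80.44
M3 S595
G1 X79.78 Y92.42 F1908
G1 X67.80 Y97.38 F1908
G1 X55.82 Y92.42 F1908
G1 X50.86 Y80.44 F1908
G1 X55.82 Y68.46 F1908
G1 X67.80 Y63.50 F1908
G1 X79.78 Y68.46 F1908
G1 X84.74 Y80.44 F1908
M5
G00 X20.54 Y78.28
M3 S202
G1 X74.16 Y78.28 F3543
G1 X74.16 Y4.01 F3543
G1 X20.54 Y4.01 F3543
G1 X20.54 Y78.28 F3543
M5
G00 X5.15 Y74.33
M3 S202
G1 X54.92 Y74.33 F3543
G1 X54.92 Y12.40 F3543
G1 X5.15 Y12.40 F3543
G1 X5.15 Y74.33 F3543
M5
G00 X108.36 Y132.63
M3 S595
G1 X107.45 Y106.70 F1908
G1 X82.51 Y99.55 F1908
G1 X68.00 Y121.06 F1908
G1 X83.98 Y141.51 F1908
G1 X108.36 Y132.63 F1908
M5
G00 X0.00 Y0.00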